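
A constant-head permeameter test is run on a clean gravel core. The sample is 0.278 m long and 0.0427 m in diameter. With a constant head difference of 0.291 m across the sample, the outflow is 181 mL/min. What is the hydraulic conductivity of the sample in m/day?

Cross-sectional area A = π·(d/2)² = π × (0.0427/2)² = 0.001432 m².
Convert discharge: 181 mL/min = 3.017e-06 m³/s.
Darcy's law rearranged: K = Q·L / (A·Δh) = 3.017e-06 × 0.278 / (0.001432 × 0.291) = 0.002012 m/s = 173.9 m/day.

174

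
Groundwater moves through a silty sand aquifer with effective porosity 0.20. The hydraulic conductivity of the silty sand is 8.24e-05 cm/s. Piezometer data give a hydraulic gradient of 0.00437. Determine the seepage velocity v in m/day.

0.00156

Convert K: 8.24e-05 cm/s × 864 = 0.07119 m/day.
Hydraulic gradient i = 0.00437.
Darcy flux q = K · i = 0.07119 × 0.004370 = 0.0003111 m/day.
Seepage velocity v = q / n_e = 0.0003111 / 0.20 = 0.001556 m/day.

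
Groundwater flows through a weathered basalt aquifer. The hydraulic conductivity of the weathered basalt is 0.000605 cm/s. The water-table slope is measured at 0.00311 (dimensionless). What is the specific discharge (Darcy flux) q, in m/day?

0.00163

Convert K: 0.000605 cm/s × 864 = 0.5227 m/day.
Hydraulic gradient i = 0.00311.
Specific discharge q = K · i = 0.5227 × 0.003110 = 0.001626 m/day.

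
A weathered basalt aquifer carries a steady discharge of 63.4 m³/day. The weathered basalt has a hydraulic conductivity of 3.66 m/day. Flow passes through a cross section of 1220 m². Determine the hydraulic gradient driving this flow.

From Q = K·A·i, i = Q / (K·A) = 63.4 / (3.660 × 1220) = 0.01420.

0.0142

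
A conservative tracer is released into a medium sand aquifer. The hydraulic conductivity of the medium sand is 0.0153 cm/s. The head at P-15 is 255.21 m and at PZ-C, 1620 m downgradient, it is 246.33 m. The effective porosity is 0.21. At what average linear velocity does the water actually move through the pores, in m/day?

0.345

Convert K: 0.0153 cm/s × 864 = 13.22 m/day.
Hydraulic gradient i = (255.21 − 246.33) / 1620 = 8.88 / 1620 = 0.005481.
Darcy flux q = K · i = 13.22 × 0.005481 = 0.07246 m/day.
Seepage velocity v = q / n_e = 0.07246 / 0.21 = 0.3451 m/day.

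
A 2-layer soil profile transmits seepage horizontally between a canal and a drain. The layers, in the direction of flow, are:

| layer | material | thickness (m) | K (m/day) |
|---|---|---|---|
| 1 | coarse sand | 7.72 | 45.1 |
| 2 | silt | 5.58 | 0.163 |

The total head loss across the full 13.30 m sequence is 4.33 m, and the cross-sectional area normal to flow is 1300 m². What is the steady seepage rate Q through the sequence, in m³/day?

Flow is perpendicular to layering, so the layers act in series and the equivalent K is the thickness-weighted harmonic mean.
Total thickness L = 7.72 + 5.58 = 13.30 m.
Σ(b_i/K_i) = 7.72/45.1 + 5.58/0.163 = 34.40 d.
K_eq = L / Σ(b_i/K_i) = 13.30 / 34.40 = 0.3866 m/day.
Q = K_eq · A · (Δh/L) = 0.3866 × 1300 × (4.33/13.30) = 163.6 m³/day.

164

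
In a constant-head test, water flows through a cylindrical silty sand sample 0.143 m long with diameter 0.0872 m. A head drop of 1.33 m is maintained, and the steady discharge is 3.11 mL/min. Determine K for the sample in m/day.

Cross-sectional area A = π·(d/2)² = π × (0.0872/2)² = 0.005972 m².
Convert discharge: 3.11 mL/min = 5.183e-08 m³/s.
Darcy's law rearranged: K = Q·L / (A·Δh) = 5.183e-08 × 0.143 / (0.005972 × 1.33) = 9.332e-07 m/s = 0.08063 m/day.

0.0806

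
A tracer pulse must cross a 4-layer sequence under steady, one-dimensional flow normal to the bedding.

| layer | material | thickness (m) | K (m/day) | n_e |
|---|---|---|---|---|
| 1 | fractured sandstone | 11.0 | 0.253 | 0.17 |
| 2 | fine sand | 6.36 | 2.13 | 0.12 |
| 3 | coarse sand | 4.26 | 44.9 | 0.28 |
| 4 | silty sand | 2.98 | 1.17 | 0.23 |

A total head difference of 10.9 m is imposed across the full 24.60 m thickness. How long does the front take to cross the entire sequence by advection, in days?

With flow normal to the layers, continuity requires the same specific discharge q through every layer.
Σ(b_i/K_i) = 11.0/0.253 + 6.36/2.13 + 4.26/44.9 + 2.98/1.17 = 49.11 d.
q = Δh / Σ(b_i/K_i) = 10.9 / 49.11 = 0.2220 m/day.
In each layer the seepage velocity is v_i = q/n_i, so the layer transit time is t_i = b_i·n_i / q:
  layer 1 (fractured sandstone): t_1 = 11.0 × 0.17 / 0.2220 = 8.425 d
  layer 2 (fine sand): t_2 = 6.36 × 0.12 / 0.2220 = 3.438 d
  layer 3 (coarse sand): t_3 = 4.26 × 0.28 / 0.2220 = 5.374 d
  layer 4 (silty sand): t_4 = 2.98 × 0.23 / 0.2220 = 3.088 d
Total t = Σ t_i = 20.32 days.

20.3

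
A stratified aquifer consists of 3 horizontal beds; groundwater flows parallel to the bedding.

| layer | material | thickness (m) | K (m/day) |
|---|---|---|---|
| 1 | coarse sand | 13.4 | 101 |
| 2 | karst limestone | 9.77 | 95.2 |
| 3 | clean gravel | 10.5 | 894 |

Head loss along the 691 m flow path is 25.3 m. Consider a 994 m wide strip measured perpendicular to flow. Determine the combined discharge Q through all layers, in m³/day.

425000

Flow is parallel to layering, so each bed carries its own Darcy discharge and the transmissivities add.
Σ(K_i·b_i) = 101×13.4 + 95.2×9.77 + 894×10.5 = 11671 m²/day.
Hydraulic gradient i = Δh / L = 25.3 / 691 = 0.03661.
Q = Σ(K_i·b_i) · W · i = 11671 × 994 × 0.03661 = 4.247e+05 m³/day.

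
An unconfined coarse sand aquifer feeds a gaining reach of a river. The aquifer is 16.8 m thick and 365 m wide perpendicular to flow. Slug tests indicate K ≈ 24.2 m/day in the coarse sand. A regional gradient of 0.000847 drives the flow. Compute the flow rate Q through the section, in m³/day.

Cross-sectional area A = 365 × 16.8 = 6132 m².
Hydraulic gradient i = 0.000847.
Darcy's law: Q = K · A · i = 24.20 × 6132 × 0.0008470 = 125.7 m³/day.

126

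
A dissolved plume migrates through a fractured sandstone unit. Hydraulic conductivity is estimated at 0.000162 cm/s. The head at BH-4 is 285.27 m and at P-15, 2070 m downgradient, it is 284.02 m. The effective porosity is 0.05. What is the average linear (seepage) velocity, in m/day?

0.00169

Convert K: 0.000162 cm/s × 864 = 0.1400 m/day.
Hydraulic gradient i = (285.27 − 284.02) / 2070 = 1.25 / 2070 = 0.0006039.
Darcy flux q = K · i = 0.1400 × 0.0006039 = 8.452e-05 m/day.
Seepage velocity v = q / n_e = 8.452e-05 / 0.05 = 0.001690 m/day.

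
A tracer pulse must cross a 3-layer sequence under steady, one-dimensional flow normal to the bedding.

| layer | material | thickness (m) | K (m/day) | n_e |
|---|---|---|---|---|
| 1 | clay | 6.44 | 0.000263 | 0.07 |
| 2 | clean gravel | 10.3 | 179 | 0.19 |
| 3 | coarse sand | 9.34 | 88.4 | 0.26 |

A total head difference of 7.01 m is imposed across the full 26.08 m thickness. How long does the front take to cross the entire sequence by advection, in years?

With flow normal to the layers, continuity requires the same specific discharge q through every layer.
Σ(b_i/K_i) = 6.44/0.000263 + 10.3/179 + 9.34/88.4 = 24487 d.
q = Δh / Σ(b_i/K_i) = 7.01 / 24487 = 0.0002863 m/day.
In each layer the seepage velocity is v_i = q/n_i, so the layer transit time is t_i = b_i·n_i / q:
  layer 1 (clay): t_1 = 6.44 × 0.07 / 0.0002863 = 1575 d
  layer 2 (clean gravel): t_2 = 10.3 × 0.19 / 0.0002863 = 6836 d
  layer 3 (coarse sand): t_3 = 9.34 × 0.26 / 0.0002863 = 8483 d
Total t = Σ t_i = 16893 days = 46.25 years.

46.3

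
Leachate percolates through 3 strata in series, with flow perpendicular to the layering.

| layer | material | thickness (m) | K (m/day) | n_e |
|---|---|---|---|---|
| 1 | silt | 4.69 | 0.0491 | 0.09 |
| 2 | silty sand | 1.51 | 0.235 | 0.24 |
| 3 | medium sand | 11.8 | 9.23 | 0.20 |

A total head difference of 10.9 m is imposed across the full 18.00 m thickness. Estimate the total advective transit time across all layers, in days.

29.8

With flow normal to the layers, continuity requires the same specific discharge q through every layer.
Σ(b_i/K_i) = 4.69/0.0491 + 1.51/0.235 + 11.8/9.23 = 103.2 d.
q = Δh / Σ(b_i/K_i) = 10.9 / 103.2 = 0.1056 m/day.
In each layer the seepage velocity is v_i = q/n_i, so the layer transit time is t_i = b_i·n_i / q:
  layer 1 (silt): t_1 = 4.69 × 0.09 / 0.1056 = 3.997 d
  layer 2 (silty sand): t_2 = 1.51 × 0.24 / 0.1056 = 3.432 d
  layer 3 (medium sand): t_3 = 11.8 × 0.20 / 0.1056 = 22.35 d
Total t = Σ t_i = 29.78 days.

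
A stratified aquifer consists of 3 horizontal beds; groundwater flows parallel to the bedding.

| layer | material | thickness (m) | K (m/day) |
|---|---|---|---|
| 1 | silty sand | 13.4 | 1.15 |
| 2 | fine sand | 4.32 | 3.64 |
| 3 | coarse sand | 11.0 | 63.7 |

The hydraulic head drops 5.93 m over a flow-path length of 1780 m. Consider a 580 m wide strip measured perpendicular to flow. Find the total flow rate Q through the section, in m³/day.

1410

Flow is parallel to layering, so each bed carries its own Darcy discharge and the transmissivities add.
Σ(K_i·b_i) = 1.15×13.4 + 3.64×4.32 + 63.7×11.0 = 731.8 m²/day.
Hydraulic gradient i = Δh / L = 5.93 / 1780 = 0.003331.
Q = Σ(K_i·b_i) · W · i = 731.8 × 580 × 0.003331 = 1414 m³/day.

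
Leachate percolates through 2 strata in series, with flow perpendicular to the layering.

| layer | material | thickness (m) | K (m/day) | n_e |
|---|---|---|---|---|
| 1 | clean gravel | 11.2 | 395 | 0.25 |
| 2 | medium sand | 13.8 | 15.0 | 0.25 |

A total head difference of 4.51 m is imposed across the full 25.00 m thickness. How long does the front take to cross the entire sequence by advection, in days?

1.31

With flow normal to the layers, continuity requires the same specific discharge q through every layer.
Σ(b_i/K_i) = 11.2/395 + 13.8/15.0 = 0.9484 d.
q = Δh / Σ(b_i/K_i) = 4.51 / 0.9484 = 4.756 m/day.
In each layer the seepage velocity is v_i = q/n_i, so the layer transit time is t_i = b_i·n_i / q:
  layer 1 (clean gravel): t_1 = 11.2 × 0.25 / 4.756 = 0.5888 d
  layer 2 (medium sand): t_2 = 13.8 × 0.25 / 4.756 = 0.7255 d
Total t = Σ t_i = 1.314 days.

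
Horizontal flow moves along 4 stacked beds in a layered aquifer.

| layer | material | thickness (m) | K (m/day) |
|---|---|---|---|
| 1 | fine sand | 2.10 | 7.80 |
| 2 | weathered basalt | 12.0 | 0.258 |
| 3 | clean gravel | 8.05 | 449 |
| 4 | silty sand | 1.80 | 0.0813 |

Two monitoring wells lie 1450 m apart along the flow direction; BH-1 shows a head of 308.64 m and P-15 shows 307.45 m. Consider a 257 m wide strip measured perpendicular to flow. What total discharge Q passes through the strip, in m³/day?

Flow is parallel to layering, so each bed carries its own Darcy discharge and the transmissivities add.
Σ(K_i·b_i) = 7.80×2.10 + 0.258×12.0 + 449×8.05 + 0.0813×1.80 = 3634 m²/day.
Hydraulic gradient i = (308.64 − 307.45) / 1450 = 1.19 / 1450 = 0.0008207.
Q = Σ(K_i·b_i) · W · i = 3634 × 257 × 0.0008207 = 766.5 m³/day.

766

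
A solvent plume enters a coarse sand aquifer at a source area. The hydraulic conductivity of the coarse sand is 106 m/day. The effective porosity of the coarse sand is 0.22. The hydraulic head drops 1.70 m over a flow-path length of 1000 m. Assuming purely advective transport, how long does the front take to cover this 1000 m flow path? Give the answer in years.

Hydraulic gradient i = Δh / L = 1.70 / 1000 = 0.001700.
Darcy flux q = K · i = 106.0 × 0.001700 = 0.1802 m/day.
Seepage velocity v = q / n_e = 0.1802 / 0.22 = 0.8191 m/day.
Travel time t = L / v = 1000 / 0.8191 = 1221 days = 3.343 years.

3.34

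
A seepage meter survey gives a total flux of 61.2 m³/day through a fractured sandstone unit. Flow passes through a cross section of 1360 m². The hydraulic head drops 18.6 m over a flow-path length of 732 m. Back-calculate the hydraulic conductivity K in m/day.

Hydraulic gradient i = Δh / L = 18.6 / 732 = 0.02541.
From Q = K·A·i, K = Q / (A·i) = 61.2 / (1360 × 0.02541) = 1.771 m/day.

1.77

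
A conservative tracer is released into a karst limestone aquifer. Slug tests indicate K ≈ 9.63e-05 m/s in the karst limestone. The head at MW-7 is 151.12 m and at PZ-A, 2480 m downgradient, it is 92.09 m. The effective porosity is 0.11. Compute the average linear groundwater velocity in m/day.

Convert K: 9.63e-05 m/s × 86400 = 8.320 m/day.
Hydraulic gradient i = (151.12 − 92.09) / 2480 = 59.03 / 2480 = 0.02380.
Darcy flux q = K · i = 8.320 × 0.02380 = 0.1980 m/day.
Seepage velocity v = q / n_e = 0.1980 / 0.11 = 1.800 m/day.

1.80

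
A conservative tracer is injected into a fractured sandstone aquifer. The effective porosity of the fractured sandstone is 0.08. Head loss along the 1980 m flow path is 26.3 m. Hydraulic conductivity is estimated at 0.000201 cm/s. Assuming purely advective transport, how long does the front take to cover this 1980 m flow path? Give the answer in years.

188

Convert K: 0.000201 cm/s × 864 = 0.1737 m/day.
Hydraulic gradient i = Δh / L = 26.3 / 1980 = 0.01328.
Darcy flux q = K · i = 0.1737 × 0.01328 = 0.002307 m/day.
Seepage velocity v = q / n_e = 0.002307 / 0.08 = 0.02883 m/day.
Travel time t = L / v = 1980 / 0.02883 = 68668 days = 188.0 years.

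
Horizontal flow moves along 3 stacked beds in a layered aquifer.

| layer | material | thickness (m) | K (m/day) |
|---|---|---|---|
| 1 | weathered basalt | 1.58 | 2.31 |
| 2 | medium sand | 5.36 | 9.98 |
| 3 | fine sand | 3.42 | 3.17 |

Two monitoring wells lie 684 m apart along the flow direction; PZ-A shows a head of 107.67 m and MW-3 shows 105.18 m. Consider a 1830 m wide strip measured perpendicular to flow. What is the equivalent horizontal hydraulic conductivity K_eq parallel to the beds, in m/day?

6.56

Flow is parallel to layering, so each bed carries its own Darcy discharge and the transmissivities add.
Σ(K_i·b_i) = 2.31×1.58 + 9.98×5.36 + 3.17×3.42 = 67.98 m²/day.
Total thickness b = 10.36 m, so K_eq = Σ(K_i·b_i)/b = 6.562 m/day.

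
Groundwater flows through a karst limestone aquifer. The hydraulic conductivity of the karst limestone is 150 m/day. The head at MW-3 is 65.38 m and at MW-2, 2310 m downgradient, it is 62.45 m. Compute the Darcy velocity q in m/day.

0.190

Hydraulic gradient i = (65.38 − 62.45) / 2310 = 2.93 / 2310 = 0.001268.
Specific discharge q = K · i = 150.0 × 0.001268 = 0.1903 m/day.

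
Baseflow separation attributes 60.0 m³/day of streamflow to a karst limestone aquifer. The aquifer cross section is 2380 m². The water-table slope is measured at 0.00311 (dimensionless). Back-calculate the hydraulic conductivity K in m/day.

Hydraulic gradient i = 0.00311.
From Q = K·A·i, K = Q / (A·i) = 60.0 / (2380 × 0.003110) = 8.106 m/day.

8.11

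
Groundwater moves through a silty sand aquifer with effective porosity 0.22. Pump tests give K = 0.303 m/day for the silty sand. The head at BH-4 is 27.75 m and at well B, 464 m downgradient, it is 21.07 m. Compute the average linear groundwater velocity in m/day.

Hydraulic gradient i = (27.75 − 21.07) / 464 = 6.68 / 464 = 0.01440.
Darcy flux q = K · i = 0.3030 × 0.01440 = 0.004362 m/day.
Seepage velocity v = q / n_e = 0.004362 / 0.22 = 0.01983 m/day.

0.0198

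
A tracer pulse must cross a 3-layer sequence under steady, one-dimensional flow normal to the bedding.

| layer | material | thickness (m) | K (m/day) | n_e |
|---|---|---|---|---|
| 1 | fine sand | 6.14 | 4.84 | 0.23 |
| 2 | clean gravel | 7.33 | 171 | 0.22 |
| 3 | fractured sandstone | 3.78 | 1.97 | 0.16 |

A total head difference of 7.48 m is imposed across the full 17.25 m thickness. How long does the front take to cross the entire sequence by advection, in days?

With flow normal to the layers, continuity requires the same specific discharge q through every layer.
Σ(b_i/K_i) = 6.14/4.84 + 7.33/171 + 3.78/1.97 = 3.230 d.
q = Δh / Σ(b_i/K_i) = 7.48 / 3.230 = 2.316 m/day.
In each layer the seepage velocity is v_i = q/n_i, so the layer transit time is t_i = b_i·n_i / q:
  layer 1 (fine sand): t_1 = 6.14 × 0.23 / 2.316 = 0.6099 d
  layer 2 (clean gravel): t_2 = 7.33 × 0.22 / 2.316 = 0.6964 d
  layer 3 (fractured sandstone): t_3 = 3.78 × 0.16 / 2.316 = 0.2612 d
Total t = Σ t_i = 1.567 days.

1.57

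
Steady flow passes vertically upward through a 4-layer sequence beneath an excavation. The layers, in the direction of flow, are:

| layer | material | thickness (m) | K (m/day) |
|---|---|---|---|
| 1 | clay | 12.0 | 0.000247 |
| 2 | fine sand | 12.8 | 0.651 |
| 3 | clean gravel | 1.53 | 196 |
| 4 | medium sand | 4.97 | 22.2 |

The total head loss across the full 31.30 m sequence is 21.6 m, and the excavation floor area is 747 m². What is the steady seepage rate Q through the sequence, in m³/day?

Flow is perpendicular to layering, so the layers act in series and the equivalent K is the thickness-weighted harmonic mean.
Total thickness L = 12.0 + 12.8 + 1.53 + 4.97 = 31.30 m.
Σ(b_i/K_i) = 12.0/0.000247 + 12.8/0.651 + 1.53/196 + 4.97/22.2 = 48603 d.
K_eq = L / Σ(b_i/K_i) = 31.30 / 48603 = 0.0006440 m/day.
Q = K_eq · A · (Δh/L) = 0.0006440 × 747 × (21.6/31.30) = 0.3320 m³/day.

0.332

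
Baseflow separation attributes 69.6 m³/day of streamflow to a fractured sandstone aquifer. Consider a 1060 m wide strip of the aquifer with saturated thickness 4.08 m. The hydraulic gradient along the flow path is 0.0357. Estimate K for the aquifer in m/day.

0.451

Cross-sectional area A = 1060 × 4.08 = 4325 m².
Hydraulic gradient i = 0.0357.
From Q = K·A·i, K = Q / (A·i) = 69.6 / (4325 × 0.03570) = 0.4508 m/day.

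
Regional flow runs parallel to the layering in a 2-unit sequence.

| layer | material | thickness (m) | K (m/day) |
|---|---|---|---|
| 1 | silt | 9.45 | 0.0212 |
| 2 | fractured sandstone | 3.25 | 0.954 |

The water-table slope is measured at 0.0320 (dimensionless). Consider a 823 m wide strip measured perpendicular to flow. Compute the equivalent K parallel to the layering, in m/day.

Flow is parallel to layering, so each bed carries its own Darcy discharge and the transmissivities add.
Σ(K_i·b_i) = 0.0212×9.45 + 0.954×3.25 = 3.301 m²/day.
Total thickness b = 12.70 m, so K_eq = Σ(K_i·b_i)/b = 0.2599 m/day.

0.260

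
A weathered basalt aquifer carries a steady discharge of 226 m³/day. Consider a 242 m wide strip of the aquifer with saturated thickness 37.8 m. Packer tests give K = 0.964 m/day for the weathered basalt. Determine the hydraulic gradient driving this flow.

Cross-sectional area A = 242 × 37.8 = 9148 m².
From Q = K·A·i, i = Q / (K·A) = 226 / (0.9640 × 9148) = 0.02563.

0.0256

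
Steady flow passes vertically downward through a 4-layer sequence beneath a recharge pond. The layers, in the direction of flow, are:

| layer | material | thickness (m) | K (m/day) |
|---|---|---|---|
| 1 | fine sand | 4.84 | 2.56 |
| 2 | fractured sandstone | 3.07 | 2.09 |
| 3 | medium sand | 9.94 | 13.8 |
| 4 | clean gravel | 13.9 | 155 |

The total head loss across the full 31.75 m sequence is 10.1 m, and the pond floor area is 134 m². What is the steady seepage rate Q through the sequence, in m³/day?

325

Flow is perpendicular to layering, so the layers act in series and the equivalent K is the thickness-weighted harmonic mean.
Total thickness L = 4.84 + 3.07 + 9.94 + 13.9 = 31.75 m.
Σ(b_i/K_i) = 4.84/2.56 + 3.07/2.09 + 9.94/13.8 + 13.9/155 = 4.169 d.
K_eq = L / Σ(b_i/K_i) = 31.75 / 4.169 = 7.615 m/day.
Q = K_eq · A · (Δh/L) = 7.615 × 134 × (10.1/31.75) = 324.6 m³/day.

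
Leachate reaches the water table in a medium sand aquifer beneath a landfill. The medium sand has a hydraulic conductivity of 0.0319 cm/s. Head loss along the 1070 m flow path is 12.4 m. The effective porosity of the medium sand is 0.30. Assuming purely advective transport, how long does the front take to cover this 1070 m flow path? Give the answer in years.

2.75

Convert K: 0.0319 cm/s × 864 = 27.56 m/day.
Hydraulic gradient i = Δh / L = 12.4 / 1070 = 0.01159.
Darcy flux q = K · i = 27.56 × 0.01159 = 0.3194 m/day.
Seepage velocity v = q / n_e = 0.3194 / 0.30 = 1.065 m/day.
Travel time t = L / v = 1070 / 1.065 = 1005 days = 2.752 years.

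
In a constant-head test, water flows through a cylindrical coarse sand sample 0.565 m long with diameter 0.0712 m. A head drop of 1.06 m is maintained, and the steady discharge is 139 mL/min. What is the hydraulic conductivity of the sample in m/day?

26.8

Cross-sectional area A = π·(d/2)² = π × (0.0712/2)² = 0.003982 m².
Convert discharge: 139 mL/min = 2.317e-06 m³/s.
Darcy's law rearranged: K = Q·L / (A·Δh) = 2.317e-06 × 0.565 / (0.003982 × 1.06) = 0.0003101 m/s = 26.80 m/day.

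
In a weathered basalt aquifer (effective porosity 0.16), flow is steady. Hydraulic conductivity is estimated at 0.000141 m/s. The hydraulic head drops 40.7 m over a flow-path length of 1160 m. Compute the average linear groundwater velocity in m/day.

2.67

Convert K: 0.000141 m/s × 86400 = 12.18 m/day.
Hydraulic gradient i = Δh / L = 40.7 / 1160 = 0.03509.
Darcy flux q = K · i = 12.18 × 0.03509 = 0.4274 m/day.
Seepage velocity v = q / n_e = 0.4274 / 0.16 = 2.671 m/day.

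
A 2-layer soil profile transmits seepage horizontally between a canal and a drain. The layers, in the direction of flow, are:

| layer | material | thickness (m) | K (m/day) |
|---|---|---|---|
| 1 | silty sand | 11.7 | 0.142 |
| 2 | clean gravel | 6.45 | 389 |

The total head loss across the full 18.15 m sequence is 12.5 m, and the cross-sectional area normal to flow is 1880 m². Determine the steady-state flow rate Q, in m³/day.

Flow is perpendicular to layering, so the layers act in series and the equivalent K is the thickness-weighted harmonic mean.
Total thickness L = 11.7 + 6.45 = 18.15 m.
Σ(b_i/K_i) = 11.7/0.142 + 6.45/389 = 82.41 d.
K_eq = L / Σ(b_i/K_i) = 18.15 / 82.41 = 0.2202 m/day.
Q = K_eq · A · (Δh/L) = 0.2202 × 1880 × (12.5/18.15) = 285.2 m³/day.

285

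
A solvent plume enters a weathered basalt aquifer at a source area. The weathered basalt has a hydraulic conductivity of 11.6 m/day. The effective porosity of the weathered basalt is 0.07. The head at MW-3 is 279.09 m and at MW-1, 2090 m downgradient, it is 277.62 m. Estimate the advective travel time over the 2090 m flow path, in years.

Hydraulic gradient i = (279.09 − 277.62) / 2090 = 1.47 / 2090 = 0.0007033.
Darcy flux q = K · i = 11.60 × 0.0007033 = 0.008159 m/day.
Seepage velocity v = q / n_e = 0.008159 / 0.07 = 0.1166 m/day.
Travel time t = L / v = 2090 / 0.1166 = 17931 days = 49.09 years.

49.1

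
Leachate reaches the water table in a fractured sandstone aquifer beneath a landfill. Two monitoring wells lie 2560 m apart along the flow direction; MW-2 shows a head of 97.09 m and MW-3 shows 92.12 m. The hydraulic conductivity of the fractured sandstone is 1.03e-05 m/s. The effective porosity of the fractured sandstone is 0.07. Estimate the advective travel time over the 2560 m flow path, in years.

Convert K: 1.03e-05 m/s × 86400 = 0.8899 m/day.
Hydraulic gradient i = (97.09 − 92.12) / 2560 = 4.97 / 2560 = 0.001941.
Darcy flux q = K · i = 0.8899 × 0.001941 = 0.001728 m/day.
Seepage velocity v = q / n_e = 0.001728 / 0.07 = 0.02468 m/day.
Travel time t = L / v = 2560 / 0.02468 = 1.037e+05 days = 284.0 years.

284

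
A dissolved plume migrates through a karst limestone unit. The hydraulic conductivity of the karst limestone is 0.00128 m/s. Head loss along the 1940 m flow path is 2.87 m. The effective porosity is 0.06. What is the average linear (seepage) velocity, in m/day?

2.73

Convert K: 0.00128 m/s × 86400 = 110.6 m/day.
Hydraulic gradient i = Δh / L = 2.87 / 1940 = 0.001479.
Darcy flux q = K · i = 110.6 × 0.001479 = 0.1636 m/day.
Seepage velocity v = q / n_e = 0.1636 / 0.06 = 2.727 m/day.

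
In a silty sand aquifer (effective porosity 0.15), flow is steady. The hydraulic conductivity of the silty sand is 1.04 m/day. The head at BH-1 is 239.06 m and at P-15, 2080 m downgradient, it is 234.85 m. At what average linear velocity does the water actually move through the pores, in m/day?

0.0140

Hydraulic gradient i = (239.06 − 234.85) / 2080 = 4.21 / 2080 = 0.002024.
Darcy flux q = K · i = 1.040 × 0.002024 = 0.002105 m/day.
Seepage velocity v = q / n_e = 0.002105 / 0.15 = 0.01403 m/day.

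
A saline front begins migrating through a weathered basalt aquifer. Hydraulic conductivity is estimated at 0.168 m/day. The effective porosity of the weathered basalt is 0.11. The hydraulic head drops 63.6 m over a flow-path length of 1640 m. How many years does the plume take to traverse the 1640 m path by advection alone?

Hydraulic gradient i = Δh / L = 63.6 / 1640 = 0.03878.
Darcy flux q = K · i = 0.1680 × 0.03878 = 0.006515 m/day.
Seepage velocity v = q / n_e = 0.006515 / 0.11 = 0.05923 m/day.
Travel time t = L / v = 1640 / 0.05923 = 27689 days = 75.81 years.

75.8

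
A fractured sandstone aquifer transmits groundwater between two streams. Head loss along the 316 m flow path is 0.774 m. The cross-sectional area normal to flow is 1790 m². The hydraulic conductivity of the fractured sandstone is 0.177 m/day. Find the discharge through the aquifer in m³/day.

Hydraulic gradient i = Δh / L = 0.774 / 316 = 0.002449.
Darcy's law: Q = K · A · i = 0.1770 × 1790 × 0.002449 = 0.7760 m³/day.

0.776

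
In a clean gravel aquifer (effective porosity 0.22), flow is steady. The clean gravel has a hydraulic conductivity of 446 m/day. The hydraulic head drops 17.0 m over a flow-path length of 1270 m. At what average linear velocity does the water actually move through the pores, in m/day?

Hydraulic gradient i = Δh / L = 17.0 / 1270 = 0.01339.
Darcy flux q = K · i = 446.0 × 0.01339 = 5.970 m/day.
Seepage velocity v = q / n_e = 5.970 / 0.22 = 27.14 m/day.

27.1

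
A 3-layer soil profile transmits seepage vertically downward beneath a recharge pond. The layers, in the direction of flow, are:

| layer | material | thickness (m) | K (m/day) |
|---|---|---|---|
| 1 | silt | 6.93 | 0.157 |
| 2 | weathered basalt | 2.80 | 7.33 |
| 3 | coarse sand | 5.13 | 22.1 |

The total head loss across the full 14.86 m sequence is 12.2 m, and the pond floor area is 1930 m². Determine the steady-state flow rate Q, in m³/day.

Flow is perpendicular to layering, so the layers act in series and the equivalent K is the thickness-weighted harmonic mean.
Total thickness L = 6.93 + 2.80 + 5.13 = 14.86 m.
Σ(b_i/K_i) = 6.93/0.157 + 2.80/7.33 + 5.13/22.1 = 44.75 d.
K_eq = L / Σ(b_i/K_i) = 14.86 / 44.75 = 0.3320 m/day.
Q = K_eq · A · (Δh/L) = 0.3320 × 1930 × (12.2/14.86) = 526.1 m³/day.

526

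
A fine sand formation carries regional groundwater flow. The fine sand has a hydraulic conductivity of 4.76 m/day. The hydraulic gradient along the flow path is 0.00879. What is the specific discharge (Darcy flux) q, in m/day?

0.0418

Hydraulic gradient i = 0.00879.
Specific discharge q = K · i = 4.760 × 0.008790 = 0.04184 m/day.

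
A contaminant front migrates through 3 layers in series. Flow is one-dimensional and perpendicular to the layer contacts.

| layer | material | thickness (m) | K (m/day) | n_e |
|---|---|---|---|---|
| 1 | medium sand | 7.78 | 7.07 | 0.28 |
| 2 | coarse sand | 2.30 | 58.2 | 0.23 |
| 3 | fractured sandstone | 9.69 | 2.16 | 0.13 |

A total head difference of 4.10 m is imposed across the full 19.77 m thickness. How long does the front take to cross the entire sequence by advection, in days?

With flow normal to the layers, continuity requires the same specific discharge q through every layer.
Σ(b_i/K_i) = 7.78/7.07 + 2.30/58.2 + 9.69/2.16 = 5.626 d.
q = Δh / Σ(b_i/K_i) = 4.10 / 5.626 = 0.7288 m/day.
In each layer the seepage velocity is v_i = q/n_i, so the layer transit time is t_i = b_i·n_i / q:
  layer 1 (medium sand): t_1 = 7.78 × 0.28 / 0.7288 = 2.989 d
  layer 2 (coarse sand): t_2 = 2.30 × 0.23 / 0.7288 = 0.7259 d
  layer 3 (fractured sandstone): t_3 = 9.69 × 0.13 / 0.7288 = 1.729 d
Total t = Σ t_i = 5.444 days.

5.44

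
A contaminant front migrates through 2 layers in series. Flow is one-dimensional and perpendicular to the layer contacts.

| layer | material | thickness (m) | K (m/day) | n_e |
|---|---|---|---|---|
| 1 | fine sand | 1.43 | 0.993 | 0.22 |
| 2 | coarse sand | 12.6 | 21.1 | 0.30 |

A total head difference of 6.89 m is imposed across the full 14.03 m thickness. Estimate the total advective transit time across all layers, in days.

With flow normal to the layers, continuity requires the same specific discharge q through every layer.
Σ(b_i/K_i) = 1.43/0.993 + 12.6/21.1 = 2.037 d.
q = Δh / Σ(b_i/K_i) = 6.89 / 2.037 = 3.382 m/day.
In each layer the seepage velocity is v_i = q/n_i, so the layer transit time is t_i = b_i·n_i / q:
  layer 1 (fine sand): t_1 = 1.43 × 0.22 / 3.382 = 0.09302 d
  layer 2 (coarse sand): t_2 = 12.6 × 0.30 / 3.382 = 1.118 d
Total t = Σ t_i = 1.211 days.

1.21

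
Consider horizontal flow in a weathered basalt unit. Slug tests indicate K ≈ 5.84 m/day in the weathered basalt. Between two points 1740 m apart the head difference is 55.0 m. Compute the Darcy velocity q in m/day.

Hydraulic gradient i = Δh / L = 55.0 / 1740 = 0.03161.
Specific discharge q = K · i = 5.840 × 0.03161 = 0.1846 m/day.

0.185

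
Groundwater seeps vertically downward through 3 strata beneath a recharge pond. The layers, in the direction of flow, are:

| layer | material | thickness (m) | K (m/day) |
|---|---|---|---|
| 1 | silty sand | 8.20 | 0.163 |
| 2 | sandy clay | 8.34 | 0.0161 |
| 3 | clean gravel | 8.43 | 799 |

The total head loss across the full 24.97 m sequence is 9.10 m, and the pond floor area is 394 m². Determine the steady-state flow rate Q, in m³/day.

Flow is perpendicular to layering, so the layers act in series and the equivalent K is the thickness-weighted harmonic mean.
Total thickness L = 8.20 + 8.34 + 8.43 = 24.97 m.
Σ(b_i/K_i) = 8.20/0.163 + 8.34/0.0161 + 8.43/799 = 568.3 d.
K_eq = L / Σ(b_i/K_i) = 24.97 / 568.3 = 0.04394 m/day.
Q = K_eq · A · (Δh/L) = 0.04394 × 394 × (9.10/24.97) = 6.309 m³/day.

6.31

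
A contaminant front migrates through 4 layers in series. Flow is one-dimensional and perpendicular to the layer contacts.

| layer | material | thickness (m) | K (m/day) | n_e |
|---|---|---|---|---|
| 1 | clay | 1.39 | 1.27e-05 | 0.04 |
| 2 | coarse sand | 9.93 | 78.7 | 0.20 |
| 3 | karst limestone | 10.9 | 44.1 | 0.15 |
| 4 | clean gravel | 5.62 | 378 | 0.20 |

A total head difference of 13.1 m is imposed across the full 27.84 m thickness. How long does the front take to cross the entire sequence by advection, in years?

With flow normal to the layers, continuity requires the same specific discharge q through every layer.
Σ(b_i/K_i) = 1.39/1.27e-05 + 9.93/78.7 + 10.9/44.1 + 5.62/378 = 1.094e+05 d.
q = Δh / Σ(b_i/K_i) = 13.1 / 1.094e+05 = 0.0001197 m/day.
In each layer the seepage velocity is v_i = q/n_i, so the layer transit time is t_i = b_i·n_i / q:
  layer 1 (clay): t_1 = 1.39 × 0.04 / 0.0001197 = 464.5 d
  layer 2 (coarse sand): t_2 = 9.93 × 0.20 / 0.0001197 = 16593 d
  layer 3 (karst limestone): t_3 = 10.9 × 0.15 / 0.0001197 = 13660 d
  layer 4 (clean gravel): t_4 = 5.62 × 0.20 / 0.0001197 = 9391 d
Total t = Σ t_i = 40109 days = 109.8 years.

110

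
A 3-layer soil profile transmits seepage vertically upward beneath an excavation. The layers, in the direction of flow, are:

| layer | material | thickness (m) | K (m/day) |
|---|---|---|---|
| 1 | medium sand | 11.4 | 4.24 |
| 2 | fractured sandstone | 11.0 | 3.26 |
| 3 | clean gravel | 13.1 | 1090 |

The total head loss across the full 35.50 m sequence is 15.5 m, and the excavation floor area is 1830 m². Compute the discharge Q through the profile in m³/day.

4670

Flow is perpendicular to layering, so the layers act in series and the equivalent K is the thickness-weighted harmonic mean.
Total thickness L = 11.4 + 11.0 + 13.1 = 35.50 m.
Σ(b_i/K_i) = 11.4/4.24 + 11.0/3.26 + 13.1/1090 = 6.075 d.
K_eq = L / Σ(b_i/K_i) = 35.50 / 6.075 = 5.844 m/day.
Q = K_eq · A · (Δh/L) = 5.844 × 1830 × (15.5/35.50) = 4669 m³/day.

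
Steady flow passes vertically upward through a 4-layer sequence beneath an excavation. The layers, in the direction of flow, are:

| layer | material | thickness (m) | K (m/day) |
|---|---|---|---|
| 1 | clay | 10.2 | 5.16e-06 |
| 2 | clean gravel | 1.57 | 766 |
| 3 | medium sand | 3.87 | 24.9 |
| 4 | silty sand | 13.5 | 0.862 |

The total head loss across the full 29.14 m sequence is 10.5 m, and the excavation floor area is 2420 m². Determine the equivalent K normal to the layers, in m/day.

1.47e-05

Flow is perpendicular to layering, so the layers act in series and the equivalent K is the thickness-weighted harmonic mean.
Total thickness L = 10.2 + 1.57 + 3.87 + 13.5 = 29.14 m.
Σ(b_i/K_i) = 10.2/5.16e-06 + 1.57/766 + 3.87/24.9 + 13.5/0.862 = 1.977e+06 d.
K_eq = L / Σ(b_i/K_i) = 29.14 / 1.977e+06 = 1.474e-05 m/day.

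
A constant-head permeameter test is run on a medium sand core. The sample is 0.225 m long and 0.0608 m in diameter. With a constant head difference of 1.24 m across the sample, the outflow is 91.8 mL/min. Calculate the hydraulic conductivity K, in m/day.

Cross-sectional area A = π·(d/2)² = π × (0.0608/2)² = 0.002903 m².
Convert discharge: 91.8 mL/min = 1.530e-06 m³/s.
Darcy's law rearranged: K = Q·L / (A·Δh) = 1.530e-06 × 0.225 / (0.002903 × 1.24) = 9.562e-05 m/s = 8.262 m/day.

8.26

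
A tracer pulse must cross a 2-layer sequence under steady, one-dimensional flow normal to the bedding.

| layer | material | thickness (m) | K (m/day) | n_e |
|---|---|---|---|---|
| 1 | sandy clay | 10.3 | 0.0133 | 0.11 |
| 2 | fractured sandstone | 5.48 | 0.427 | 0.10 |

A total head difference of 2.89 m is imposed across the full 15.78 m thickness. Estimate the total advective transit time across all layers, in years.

With flow normal to the layers, continuity requires the same specific discharge q through every layer.
Σ(b_i/K_i) = 10.3/0.0133 + 5.48/0.427 = 787.3 d.
q = Δh / Σ(b_i/K_i) = 2.89 / 787.3 = 0.003671 m/day.
In each layer the seepage velocity is v_i = q/n_i, so the layer transit time is t_i = b_i·n_i / q:
  layer 1 (sandy clay): t_1 = 10.3 × 0.11 / 0.003671 = 308.6 d
  layer 2 (fractured sandstone): t_2 = 5.48 × 0.10 / 0.003671 = 149.3 d
Total t = Σ t_i = 457.9 days = 1.254 years.

1.25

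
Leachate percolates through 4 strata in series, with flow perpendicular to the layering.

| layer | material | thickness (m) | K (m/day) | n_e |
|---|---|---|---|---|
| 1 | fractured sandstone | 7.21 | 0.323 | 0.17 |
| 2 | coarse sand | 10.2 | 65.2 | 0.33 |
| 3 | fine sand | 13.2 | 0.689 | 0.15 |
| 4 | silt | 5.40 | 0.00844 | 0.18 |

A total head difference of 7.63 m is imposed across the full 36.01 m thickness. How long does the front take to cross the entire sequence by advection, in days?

With flow normal to the layers, continuity requires the same specific discharge q through every layer.
Σ(b_i/K_i) = 7.21/0.323 + 10.2/65.2 + 13.2/0.689 + 5.40/0.00844 = 681.4 d.
q = Δh / Σ(b_i/K_i) = 7.63 / 681.4 = 0.01120 m/day.
In each layer the seepage velocity is v_i = q/n_i, so the layer transit time is t_i = b_i·n_i / q:
  layer 1 (fractured sandstone): t_1 = 7.21 × 0.17 / 0.01120 = 109.5 d
  layer 2 (coarse sand): t_2 = 10.2 × 0.33 / 0.01120 = 300.6 d
  layer 3 (fine sand): t_3 = 13.2 × 0.15 / 0.01120 = 176.8 d
  layer 4 (silt): t_4 = 5.40 × 0.18 / 0.01120 = 86.81 d
Total t = Σ t_i = 673.7 days.

674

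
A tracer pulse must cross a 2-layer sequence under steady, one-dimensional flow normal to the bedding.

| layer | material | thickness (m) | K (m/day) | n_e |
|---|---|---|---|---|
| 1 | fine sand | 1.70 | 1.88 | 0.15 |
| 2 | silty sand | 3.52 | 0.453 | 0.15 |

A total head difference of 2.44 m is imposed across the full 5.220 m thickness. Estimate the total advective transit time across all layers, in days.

With flow normal to the layers, continuity requires the same specific discharge q through every layer.
Σ(b_i/K_i) = 1.70/1.88 + 3.52/0.453 = 8.675 d.
q = Δh / Σ(b_i/K_i) = 2.44 / 8.675 = 0.2813 m/day.
In each layer the seepage velocity is v_i = q/n_i, so the layer transit time is t_i = b_i·n_i / q:
  layer 1 (fine sand): t_1 = 1.70 × 0.15 / 0.2813 = 0.9066 d
  layer 2 (silty sand): t_2 = 3.52 × 0.15 / 0.2813 = 1.877 d
Total t = Σ t_i = 2.784 days.

2.78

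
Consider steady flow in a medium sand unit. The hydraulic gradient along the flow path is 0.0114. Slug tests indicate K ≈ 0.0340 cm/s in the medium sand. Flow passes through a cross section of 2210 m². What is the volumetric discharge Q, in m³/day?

Convert K: 0.0340 cm/s × 864 = 29.38 m/day.
Hydraulic gradient i = 0.0114.
Darcy's law: Q = K · A · i = 29.38 × 2210 × 0.01140 = 740.1 m³/day.

740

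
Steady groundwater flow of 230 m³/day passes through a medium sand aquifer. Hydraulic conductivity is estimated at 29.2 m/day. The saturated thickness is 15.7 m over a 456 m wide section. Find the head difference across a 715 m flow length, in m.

0.787

Cross-sectional area A = 456 × 15.7 = 7159 m².
From Q = K·A·i, i = Q / (K·A) = 230 / (29.20 × 7159) = 0.001100.
Head loss Δh = i · L = 0.001100 × 715 = 0.7867 m.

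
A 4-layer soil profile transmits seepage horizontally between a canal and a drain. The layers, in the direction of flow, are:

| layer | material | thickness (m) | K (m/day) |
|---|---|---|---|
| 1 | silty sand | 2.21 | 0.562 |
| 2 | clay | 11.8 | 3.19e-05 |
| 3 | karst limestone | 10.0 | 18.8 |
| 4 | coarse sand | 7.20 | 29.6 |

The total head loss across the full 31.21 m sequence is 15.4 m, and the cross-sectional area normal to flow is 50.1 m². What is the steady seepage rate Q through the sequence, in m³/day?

0.00209

Flow is perpendicular to layering, so the layers act in series and the equivalent K is the thickness-weighted harmonic mean.
Total thickness L = 2.21 + 11.8 + 10.0 + 7.20 = 31.21 m.
Σ(b_i/K_i) = 2.21/0.562 + 11.8/3.19e-05 + 10.0/18.8 + 7.20/29.6 = 3.699e+05 d.
K_eq = L / Σ(b_i/K_i) = 31.21 / 3.699e+05 = 8.437e-05 m/day.
Q = K_eq · A · (Δh/L) = 8.437e-05 × 50.1 × (15.4/31.21) = 0.002086 m³/day.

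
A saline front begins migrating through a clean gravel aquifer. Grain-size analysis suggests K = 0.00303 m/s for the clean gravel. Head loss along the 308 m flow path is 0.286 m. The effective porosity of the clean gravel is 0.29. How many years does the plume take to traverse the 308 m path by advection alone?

Convert K: 0.00303 m/s × 86400 = 261.8 m/day.
Hydraulic gradient i = Δh / L = 0.286 / 308 = 0.0009286.
Darcy flux q = K · i = 261.8 × 0.0009286 = 0.2431 m/day.
Seepage velocity v = q / n_e = 0.2431 / 0.29 = 0.8383 m/day.
Travel time t = L / v = 308 / 0.8383 = 367.4 days = 1.006 years.

1.01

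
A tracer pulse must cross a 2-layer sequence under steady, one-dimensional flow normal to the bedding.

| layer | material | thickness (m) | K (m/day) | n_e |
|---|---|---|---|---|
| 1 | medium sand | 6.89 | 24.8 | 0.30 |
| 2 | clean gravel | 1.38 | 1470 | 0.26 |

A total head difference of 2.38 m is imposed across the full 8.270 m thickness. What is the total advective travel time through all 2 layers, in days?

0.284

With flow normal to the layers, continuity requires the same specific discharge q through every layer.
Σ(b_i/K_i) = 6.89/24.8 + 1.38/1470 = 0.2788 d.
q = Δh / Σ(b_i/K_i) = 2.38 / 0.2788 = 8.538 m/day.
In each layer the seepage velocity is v_i = q/n_i, so the layer transit time is t_i = b_i·n_i / q:
  layer 1 (medium sand): t_1 = 6.89 × 0.30 / 8.538 = 0.2421 d
  layer 2 (clean gravel): t_2 = 1.38 × 0.26 / 8.538 = 0.04203 d
Total t = Σ t_i = 0.2841 days.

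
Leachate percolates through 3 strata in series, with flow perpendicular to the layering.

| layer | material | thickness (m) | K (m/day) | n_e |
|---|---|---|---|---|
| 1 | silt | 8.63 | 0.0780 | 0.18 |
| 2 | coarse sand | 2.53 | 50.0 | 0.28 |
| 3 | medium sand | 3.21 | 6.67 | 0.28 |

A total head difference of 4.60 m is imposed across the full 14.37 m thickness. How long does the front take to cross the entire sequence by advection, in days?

With flow normal to the layers, continuity requires the same specific discharge q through every layer.
Σ(b_i/K_i) = 8.63/0.0780 + 2.53/50.0 + 3.21/6.67 = 111.2 d.
q = Δh / Σ(b_i/K_i) = 4.60 / 111.2 = 0.04138 m/day.
In each layer the seepage velocity is v_i = q/n_i, so the layer transit time is t_i = b_i·n_i / q:
  layer 1 (silt): t_1 = 8.63 × 0.18 / 0.04138 = 37.54 d
  layer 2 (coarse sand): t_2 = 2.53 × 0.28 / 0.04138 = 17.12 d
  layer 3 (medium sand): t_3 = 3.21 × 0.28 / 0.04138 = 21.72 d
Total t = Σ t_i = 76.39 days.

76.4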